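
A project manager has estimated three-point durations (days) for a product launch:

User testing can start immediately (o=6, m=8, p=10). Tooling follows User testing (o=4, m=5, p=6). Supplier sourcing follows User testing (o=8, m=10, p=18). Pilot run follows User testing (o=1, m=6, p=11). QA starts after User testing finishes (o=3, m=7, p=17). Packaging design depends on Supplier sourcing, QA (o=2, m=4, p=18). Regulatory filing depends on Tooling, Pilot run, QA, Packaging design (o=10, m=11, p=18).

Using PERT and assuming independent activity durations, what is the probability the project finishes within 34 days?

te_User testing = (6 + 4·8 + 10)/6 = 48/6 = 8; σ²_User testing = ((10−6)/6)² = 0.444
te_Tooling = (4 + 4·5 + 6)/6 = 30/6 = 5; σ²_Tooling = ((6−4)/6)² = 0.111
te_Supplier sourcing = (8 + 4·10 + 18)/6 = 66/6 = 11; σ²_Supplier sourcing = ((18−8)/6)² = 2.778
te_Pilot run = (1 + 4·6 + 11)/6 = 36/6 = 6; σ²_Pilot run = ((11−1)/6)² = 2.778
te_QA = (3 + 4·7 + 17)/6 = 48/6 = 8; σ²_QA = ((17−3)/6)² = 5.444
te_Packaging design = (2 + 4·4 + 18)/6 = 36/6 = 6; σ²_Packaging design = ((18−2)/6)² = 7.111
te_Regulatory filing = (10 + 4·11 + 18)/6 = 72/6 = 12; σ²_Regulatory filing = ((18−10)/6)² = 1.778

Forward pass:
ES_User testing = 0; EF_User testing = 8
ES_Tooling = 8; EF_Tooling = 8+5 = 13
ES_Supplier sourcing = 8; EF_Supplier sourcing = 8+11 = 19
ES_Pilot run = 8; EF_Pilot run = 8+6 = 14
ES_QA = 8; EF_QA = 8+8 = 16
ES_Packaging design = max(EF_Supplier sourcing=19, EF_QA=16) = 19; EF_Packaging design = 19+6 = 25
ES_Regulatory filing = max(EF_Tooling=13, EF_Pilot run=14, EF_QA=16, EF_Packaging design=25) = 25; EF_Regulatory filing = 25+12 = 37
Expected project duration μ = 37 days. Critical path: User testing → Supplier sourcing → Packaging design → Regulatory filing.

Variance along critical path = 0.444 + 2.778 + 7.111 + 1.778 = 12.111; σ = √12.111 = 3.480 days.
Z = (34 − 37) / 3.480 = -0.862
P(T ≤ 34) = Φ(-0.862) ≈ 0.194

0.194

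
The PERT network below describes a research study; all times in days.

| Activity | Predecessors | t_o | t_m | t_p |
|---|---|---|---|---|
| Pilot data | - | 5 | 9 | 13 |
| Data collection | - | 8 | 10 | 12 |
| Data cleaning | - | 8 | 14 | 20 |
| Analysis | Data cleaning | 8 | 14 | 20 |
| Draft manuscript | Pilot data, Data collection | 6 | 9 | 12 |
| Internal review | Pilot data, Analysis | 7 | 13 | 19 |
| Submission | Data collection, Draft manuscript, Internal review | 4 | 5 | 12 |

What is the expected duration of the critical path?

47 days

te_Pilot data = (5 + 4·9 + 13)/6 = 54/6 = 9
te_Data collection = (8 + 4·10 + 12)/6 = 60/6 = 10
te_Data cleaning = (8 + 4·14 + 20)/6 = 84/6 = 14
te_Analysis = (8 + 4·14 + 20)/6 = 84/6 = 14
te_Draft manuscript = (6 + 4·9 + 12)/6 = 54/6 = 9
te_Internal review = (7 + 4·13 + 19)/6 = 78/6 = 13
te_Submission = (4 + 4·5 + 12)/6 = 36/6 = 6

Forward pass:
ES_Pilot data = 0; EF_Pilot data = 9
ES_Data collection = 0; EF_Data collection = 10
ES_Data cleaning = 0; EF_Data cleaning = 14
ES_Analysis = 14; EF_Analysis = 14+14 = 28
ES_Draft manuscript = max(EF_Pilot data=9, EF_Data collection=10) = 10; EF_Draft manuscript = 10+9 = 19
ES_Internal review = max(EF_Pilot data=9, EF_Analysis=28) = 28; EF_Internal review = 28+13 = 41
ES_Submission = max(EF_Data collection=10, EF_Draft manuscript=19, EF_Internal review=41) = 41; EF_Submission = 41+6 = 47
Expected project duration μ = 47 days. Critical path: Data cleaning → Analysis → Internal review → Submission.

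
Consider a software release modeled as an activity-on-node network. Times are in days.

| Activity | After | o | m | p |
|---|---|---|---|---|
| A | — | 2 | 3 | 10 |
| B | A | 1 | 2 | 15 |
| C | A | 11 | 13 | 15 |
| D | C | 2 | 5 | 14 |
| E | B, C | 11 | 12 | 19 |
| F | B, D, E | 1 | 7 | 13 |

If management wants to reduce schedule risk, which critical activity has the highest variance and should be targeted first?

te_A = (2 + 4·3 + 10)/6 = 24/6 = 4; σ²_A = ((10−2)/6)² = 1.778
te_B = (1 + 4·2 + 15)/6 = 24/6 = 4; σ²_B = ((15−1)/6)² = 5.444
te_C = (11 + 4·13 + 15)/6 = 78/6 = 13; σ²_C = ((15−11)/6)² = 0.444
te_D = (2 + 4·5 + 14)/6 = 36/6 = 6; σ²_D = ((14−2)/6)² = 4.000
te_E = (11 + 4·12 + 19)/6 = 78/6 = 13; σ²_E = ((19−11)/6)² = 1.778
te_F = (1 + 4·7 + 13)/6 = 42/6 = 7; σ²_F = ((13−1)/6)² = 4.000

Forward pass:
ES_A = 0; EF_A = 4
ES_B = 4; EF_B = 4+4 = 8
ES_C = 4; EF_C = 4+13 = 17
ES_D = 17; EF_D = 17+6 = 23
ES_E = max(EF_B=8, EF_C=17) = 17; EF_E = 17+13 = 30
ES_F = max(EF_B=8, EF_D=23, EF_E=30) = 30; EF_F = 30+7 = 37
Expected project duration μ = 37 days. Critical path: A → C → E → F.

Variances on critical path: σ²_A=1.778, σ²_C=0.444, σ²_E=1.778, σ²_F=4.000.
Largest is σ²_F = 4.000.

F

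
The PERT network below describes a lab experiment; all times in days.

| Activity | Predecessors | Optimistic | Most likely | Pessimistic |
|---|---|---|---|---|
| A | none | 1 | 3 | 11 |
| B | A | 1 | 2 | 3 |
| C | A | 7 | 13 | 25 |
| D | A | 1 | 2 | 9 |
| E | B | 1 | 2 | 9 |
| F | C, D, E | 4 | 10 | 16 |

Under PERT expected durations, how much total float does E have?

te_A = (1 + 4·3 + 11)/6 = 24/6 = 4
te_B = (1 + 4·2 + 3)/6 = 12/6 = 2
te_C = (7 + 4·13 + 25)/6 = 84/6 = 14
te_D = (1 + 4·2 + 9)/6 = 18/6 = 3
te_E = (1 + 4·2 + 9)/6 = 18/6 = 3
te_F = (4 + 4·10 + 16)/6 = 60/6 = 10

Forward pass:
ES_A = 0; EF_A = 4
ES_B = 4; EF_B = 4+2 = 6
ES_C = 4; EF_C = 4+14 = 18
ES_D = 4; EF_D = 4+3 = 7
ES_E = 6; EF_E = 6+3 = 9
ES_F = max(EF_C=18, EF_D=7, EF_E=9) = 18; EF_F = 18+10 = 28
Expected project duration μ = 28 days. Critical path: A → C → F.

Backward pass:
LF_F = 28; LS_F = 28−10 = 18
LF_E = LS_F = 18; LS_E = 18−3 = 15
LF_D = LS_F = 18; LS_D = 18−3 = 15
LF_C = LS_F = 18; LS_C = 18−14 = 4
LF_B = LS_E = 15; LS_B = 15−2 = 13
LF_A = min(LS_B=13, LS_C=4, LS_D=15) = 4; LS_A = 4−4 = 0
Slack_E = LS_E − ES_E = 15 − 6 = 9

9 days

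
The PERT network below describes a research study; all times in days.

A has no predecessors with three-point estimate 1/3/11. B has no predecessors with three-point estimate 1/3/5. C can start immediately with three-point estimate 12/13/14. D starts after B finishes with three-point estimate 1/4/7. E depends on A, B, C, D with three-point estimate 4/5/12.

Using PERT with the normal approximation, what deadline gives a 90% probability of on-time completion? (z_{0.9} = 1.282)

20.8 days

te_A = (1 + 4·3 + 11)/6 = 24/6 = 4; σ²_A = ((11−1)/6)² = 2.778
te_B = (1 + 4·3 + 5)/6 = 18/6 = 3; σ²_B = ((5−1)/6)² = 0.444
te_C = (12 + 4·13 + 14)/6 = 78/6 = 13; σ²_C = ((14−12)/6)² = 0.111
te_D = (1 + 4·4 + 7)/6 = 24/6 = 4; σ²_D = ((7−1)/6)² = 1.000
te_E = (4 + 4·5 + 12)/6 = 36/6 = 6; σ²_E = ((12−4)/6)² = 1.778

Forward pass:
ES_A = 0; EF_A = 4
ES_B = 0; EF_B = 3
ES_C = 0; EF_C = 13
ES_D = 3; EF_D = 3+4 = 7
ES_E = max(EF_A=4, EF_B=3, EF_C=13, EF_D=7) = 13; EF_E = 13+6 = 19
Expected project duration μ = 19 days. Critical path: C → E.

Variance along critical path = 0.111 + 1.778 = 1.889; σ = 1.374 days.
D = μ + z·σ = 19 + 1.282·1.374 = 20.8 days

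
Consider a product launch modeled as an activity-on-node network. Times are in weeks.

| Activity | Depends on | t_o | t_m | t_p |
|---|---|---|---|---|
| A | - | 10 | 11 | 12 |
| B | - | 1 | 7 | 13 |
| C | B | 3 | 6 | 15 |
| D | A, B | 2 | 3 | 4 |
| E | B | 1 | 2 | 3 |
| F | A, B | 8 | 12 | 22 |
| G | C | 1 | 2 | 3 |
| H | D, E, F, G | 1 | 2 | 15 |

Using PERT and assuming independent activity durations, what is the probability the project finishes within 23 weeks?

0.066

te_A = (10 + 4·11 + 12)/6 = 66/6 = 11; σ²_A = ((12−10)/6)² = 0.111
te_B = (1 + 4·7 + 13)/6 = 42/6 = 7; σ²_B = ((13−1)/6)² = 4.000
te_C = (3 + 4·6 + 15)/6 = 42/6 = 7; σ²_C = ((15−3)/6)² = 4.000
te_D = (2 + 4·3 + 4)/6 = 18/6 = 3; σ²_D = ((4−2)/6)² = 0.111
te_E = (1 + 4·2 + 3)/6 = 12/6 = 2; σ²_E = ((3−1)/6)² = 0.111
te_F = (8 + 4·12 + 22)/6 = 78/6 = 13; σ²_F = ((22−8)/6)² = 5.444
te_G = (1 + 4·2 + 3)/6 = 12/6 = 2; σ²_G = ((3−1)/6)² = 0.111
te_H = (1 + 4·2 + 15)/6 = 24/6 = 4; σ²_H = ((15−1)/6)² = 5.444

Forward pass:
ES_A = 0; EF_A = 11
ES_B = 0; EF_B = 7
ES_C = 7; EF_C = 7+7 = 14
ES_D = max(EF_A=11, EF_B=7) = 11; EF_D = 11+3 = 14
ES_E = 7; EF_E = 7+2 = 9
ES_F = max(EF_A=11, EF_B=7) = 11; EF_F = 11+13 = 24
ES_G = 14; EF_G = 14+2 = 16
ES_H = max(EF_D=14, EF_E=9, EF_F=24, EF_G=16) = 24; EF_H = 24+4 = 28
Expected project duration μ = 28 weeks. Critical path: A → F → H.

Variance along critical path = 0.111 + 5.444 + 5.444 = 11.000; σ = √11.000 = 3.317 weeks.
Z = (23 − 28) / 3.317 = -1.508
P(T ≤ 23) = Φ(-1.508) ≈ 0.066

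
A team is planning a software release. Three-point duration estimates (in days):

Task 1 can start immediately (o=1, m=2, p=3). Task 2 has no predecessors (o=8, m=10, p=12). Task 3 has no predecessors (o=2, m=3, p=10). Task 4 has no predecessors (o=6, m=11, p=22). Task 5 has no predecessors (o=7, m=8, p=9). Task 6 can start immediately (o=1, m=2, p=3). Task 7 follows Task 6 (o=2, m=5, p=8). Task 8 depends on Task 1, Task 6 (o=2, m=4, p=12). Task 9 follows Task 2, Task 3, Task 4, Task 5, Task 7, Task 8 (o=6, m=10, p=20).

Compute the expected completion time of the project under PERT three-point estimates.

23 days

te_Task 1 = (1 + 4·2 + 3)/6 = 12/6 = 2
te_Task 2 = (8 + 4·10 + 12)/6 = 60/6 = 10
te_Task 3 = (2 + 4·3 + 10)/6 = 24/6 = 4
te_Task 4 = (6 + 4·11 + 22)/6 = 72/6 = 12
te_Task 5 = (7 + 4·8 + 9)/6 = 48/6 = 8
te_Task 6 = (1 + 4·2 + 3)/6 = 12/6 = 2
te_Task 7 = (2 + 4·5 + 8)/6 = 30/6 = 5
te_Task 8 = (2 + 4·4 + 12)/6 = 30/6 = 5
te_Task 9 = (6 + 4·10 + 20)/6 = 66/6 = 11

Forward pass:
ES_Task 1 = 0; EF_Task 1 = 2
ES_Task 2 = 0; EF_Task 2 = 10
ES_Task 3 = 0; EF_Task 3 = 4
ES_Task 4 = 0; EF_Task 4 = 12
ES_Task 5 = 0; EF_Task 5 = 8
ES_Task 6 = 0; EF_Task 6 = 2
ES_Task 7 = 2; EF_Task 7 = 2+5 = 7
ES_Task 8 = max(EF_Task 1=2, EF_Task 6=2) = 2; EF_Task 8 = 2+5 = 7
ES_Task 9 = max(EF_Task 2=10, EF_Task 3=4, EF_Task 4=12, EF_Task 5=8, EF_Task 7=7, EF_Task 8=7) = 12; EF_Task 9 = 12+11 = 23
Expected project duration μ = 23 days. Critical path: Task 4 → Task 9.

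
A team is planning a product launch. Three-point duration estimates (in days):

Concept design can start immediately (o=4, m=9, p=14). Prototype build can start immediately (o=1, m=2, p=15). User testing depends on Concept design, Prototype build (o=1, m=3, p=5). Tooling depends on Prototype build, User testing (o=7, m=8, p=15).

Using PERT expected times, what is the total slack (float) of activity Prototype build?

te_Concept design = (4 + 4·9 + 14)/6 = 54/6 = 9
te_Prototype build = (1 + 4·2 + 15)/6 = 24/6 = 4
te_User testing = (1 + 4·3 + 5)/6 = 18/6 = 3
te_Tooling = (7 + 4·8 + 15)/6 = 54/6 = 9

Forward pass:
ES_Concept design = 0; EF_Concept design = 9
ES_Prototype build = 0; EF_Prototype build = 4
ES_User testing = max(EF_Concept design=9, EF_Prototype build=4) = 9; EF_User testing = 9+3 = 12
ES_Tooling = max(EF_Prototype build=4, EF_User testing=12) = 12; EF_Tooling = 12+9 = 21
Expected project duration μ = 21 days. Critical path: Concept design → User testing → Tooling.

Backward pass:
LF_Tooling = 21; LS_Tooling = 21−9 = 12
LF_User testing = LS_Tooling = 12; LS_User testing = 12−3 = 9
LF_Prototype build = min(LS_User testing=9, LS_Tooling=12) = 9; LS_Prototype build = 9−4 = 5
LF_Concept design = LS_User testing = 9; LS_Concept design = 9−9 = 0
Slack_Prototype build = LS_Prototype build − ES_Prototype build = 5 − 0 = 5

5 days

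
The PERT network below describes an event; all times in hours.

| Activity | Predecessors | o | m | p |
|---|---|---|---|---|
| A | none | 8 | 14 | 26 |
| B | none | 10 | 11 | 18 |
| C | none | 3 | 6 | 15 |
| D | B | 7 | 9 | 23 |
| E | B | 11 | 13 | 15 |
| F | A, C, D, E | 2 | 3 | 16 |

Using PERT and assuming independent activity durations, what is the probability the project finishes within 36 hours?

te_A = (8 + 4·14 + 26)/6 = 90/6 = 15; σ²_A = ((26−8)/6)² = 9.000
te_B = (10 + 4·11 + 18)/6 = 72/6 = 12; σ²_B = ((18−10)/6)² = 1.778
te_C = (3 + 4·6 + 15)/6 = 42/6 = 7; σ²_C = ((15−3)/6)² = 4.000
te_D = (7 + 4·9 + 23)/6 = 66/6 = 11; σ²_D = ((23−7)/6)² = 7.111
te_E = (11 + 4·13 + 15)/6 = 78/6 = 13; σ²_E = ((15−11)/6)² = 0.444
te_F = (2 + 4·3 + 16)/6 = 30/6 = 5; σ²_F = ((16−2)/6)² = 5.444

Forward pass:
ES_A = 0; EF_A = 15
ES_B = 0; EF_B = 12
ES_C = 0; EF_C = 7
ES_D = 12; EF_D = 12+11 = 23
ES_E = 12; EF_E = 12+13 = 25
ES_F = max(EF_A=15, EF_C=7, EF_D=23, EF_E=25) = 25; EF_F = 25+5 = 30
Expected project duration μ = 30 hours. Critical path: B → E → F.

Variance along critical path = 1.778 + 0.444 + 5.444 = 7.667; σ = √7.667 = 2.769 hours.
Z = (36 − 30) / 2.769 = 2.167
P(T ≤ 36) = Φ(2.167) ≈ 0.985

0.985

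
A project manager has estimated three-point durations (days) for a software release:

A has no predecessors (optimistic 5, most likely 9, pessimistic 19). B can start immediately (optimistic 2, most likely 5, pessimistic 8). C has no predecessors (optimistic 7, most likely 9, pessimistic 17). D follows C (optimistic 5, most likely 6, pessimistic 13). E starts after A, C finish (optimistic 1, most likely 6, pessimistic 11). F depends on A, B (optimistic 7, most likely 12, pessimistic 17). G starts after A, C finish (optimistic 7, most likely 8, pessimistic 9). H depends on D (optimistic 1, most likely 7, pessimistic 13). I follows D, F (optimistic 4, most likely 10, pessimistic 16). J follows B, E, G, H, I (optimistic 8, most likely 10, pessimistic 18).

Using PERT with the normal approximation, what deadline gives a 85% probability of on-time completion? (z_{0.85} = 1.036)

47.0 days

te_A = (5 + 4·9 + 19)/6 = 60/6 = 10; σ²_A = ((19−5)/6)² = 5.444
te_B = (2 + 4·5 + 8)/6 = 30/6 = 5; σ²_B = ((8−2)/6)² = 1.000
te_C = (7 + 4·9 + 17)/6 = 60/6 = 10; σ²_C = ((17−7)/6)² = 2.778
te_D = (5 + 4·6 + 13)/6 = 42/6 = 7; σ²_D = ((13−5)/6)² = 1.778
te_E = (1 + 4·6 + 11)/6 = 36/6 = 6; σ²_E = ((11−1)/6)² = 2.778
te_F = (7 + 4·12 + 17)/6 = 72/6 = 12; σ²_F = ((17−7)/6)² = 2.778
te_G = (7 + 4·8 + 9)/6 = 48/6 = 8; σ²_G = ((9−7)/6)² = 0.111
te_H = (1 + 4·7 + 13)/6 = 42/6 = 7; σ²_H = ((13−1)/6)² = 4.000
te_I = (4 + 4·10 + 16)/6 = 60/6 = 10; σ²_I = ((16−4)/6)² = 4.000
te_J = (8 + 4·10 + 18)/6 = 66/6 = 11; σ²_J = ((18−8)/6)² = 2.778

Forward pass:
ES_A = 0; EF_A = 10
ES_B = 0; EF_B = 5
ES_C = 0; EF_C = 10
ES_D = 10; EF_D = 10+7 = 17
ES_E = max(EF_A=10, EF_C=10) = 10; EF_E = 10+6 = 16
ES_F = max(EF_A=10, EF_B=5) = 10; EF_F = 10+12 = 22
ES_G = max(EF_A=10, EF_C=10) = 10; EF_G = 10+8 = 18
ES_H = 17; EF_H = 17+7 = 24
ES_I = max(EF_D=17, EF_F=22) = 22; EF_I = 22+10 = 32
ES_J = max(EF_B=5, EF_E=16, EF_G=18, EF_H=24, EF_I=32) = 32; EF_J = 32+11 = 43
Expected project duration μ = 43 days. Critical path: A → F → I → J.

Variance along critical path = 5.444 + 2.778 + 4.000 + 2.778 = 15.000; σ = 3.873 days.
D = μ + z·σ = 43 + 1.036·3.873 = 47.0 days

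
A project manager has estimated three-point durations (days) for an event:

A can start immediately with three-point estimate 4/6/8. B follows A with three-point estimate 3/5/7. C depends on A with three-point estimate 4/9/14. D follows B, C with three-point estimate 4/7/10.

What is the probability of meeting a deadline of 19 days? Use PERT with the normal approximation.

0.072

te_A = (4 + 4·6 + 8)/6 = 36/6 = 6; σ²_A = ((8−4)/6)² = 0.444
te_B = (3 + 4·5 + 7)/6 = 30/6 = 5; σ²_B = ((7−3)/6)² = 0.444
te_C = (4 + 4·9 + 14)/6 = 54/6 = 9; σ²_C = ((14−4)/6)² = 2.778
te_D = (4 + 4·7 + 10)/6 = 42/6 = 7; σ²_D = ((10−4)/6)² = 1.000

Forward pass:
ES_A = 0; EF_A = 6
ES_B = 6; EF_B = 6+5 = 11
ES_C = 6; EF_C = 6+9 = 15
ES_D = max(EF_B=11, EF_C=15) = 15; EF_D = 15+7 = 22
Expected project duration μ = 22 days. Critical path: A → C → D.

Variance along critical path = 0.444 + 2.778 + 1.000 = 4.222; σ = √4.222 = 2.055 days.
Z = (19 − 22) / 2.055 = -1.460
P(T ≤ 19) = Φ(-1.460) ≈ 0.072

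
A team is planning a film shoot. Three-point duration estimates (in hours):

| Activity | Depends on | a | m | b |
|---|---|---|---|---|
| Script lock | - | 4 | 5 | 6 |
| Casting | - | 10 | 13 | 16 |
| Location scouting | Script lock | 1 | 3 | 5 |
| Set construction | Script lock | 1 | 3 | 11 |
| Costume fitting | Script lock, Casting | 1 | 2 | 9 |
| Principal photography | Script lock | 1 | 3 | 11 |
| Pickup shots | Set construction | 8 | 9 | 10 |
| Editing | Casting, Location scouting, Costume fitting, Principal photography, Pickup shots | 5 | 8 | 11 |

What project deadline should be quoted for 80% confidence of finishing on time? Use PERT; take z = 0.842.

te_Script lock = (4 + 4·5 + 6)/6 = 30/6 = 5; σ²_Script lock = ((6−4)/6)² = 0.111
te_Casting = (10 + 4·13 + 16)/6 = 78/6 = 13; σ²_Casting = ((16−10)/6)² = 1.000
te_Location scouting = (1 + 4·3 + 5)/6 = 18/6 = 3; σ²_Location scouting = ((5−1)/6)² = 0.444
te_Set construction = (1 + 4·3 + 11)/6 = 24/6 = 4; σ²_Set construction = ((11−1)/6)² = 2.778
te_Costume fitting = (1 + 4·2 + 9)/6 = 18/6 = 3; σ²_Costume fitting = ((9−1)/6)² = 1.778
te_Principal photography = (1 + 4·3 + 11)/6 = 24/6 = 4; σ²_Principal photography = ((11−1)/6)² = 2.778
te_Pickup shots = (8 + 4·9 + 10)/6 = 54/6 = 9; σ²_Pickup shots = ((10−8)/6)² = 0.111
te_Editing = (5 + 4·8 + 11)/6 = 48/6 = 8; σ²_Editing = ((11−5)/6)² = 1.000

Forward pass:
ES_Script lock = 0; EF_Script lock = 5
ES_Casting = 0; EF_Casting = 13
ES_Location scouting = 5; EF_Location scouting = 5+3 = 8
ES_Set construction = 5; EF_Set construction = 5+4 = 9
ES_Costume fitting = max(EF_Script lock=5, EF_Casting=13) = 13; EF_Costume fitting = 13+3 = 16
ES_Principal photography = 5; EF_Principal photography = 5+4 = 9
ES_Pickup shots = 9; EF_Pickup shots = 9+9 = 18
ES_Editing = max(EF_Casting=13, EF_Location scouting=8, EF_Costume fitting=16, EF_Principal photography=9, EF_Pickup shots=18) = 18; EF_Editing = 18+8 = 26
Expected project duration μ = 26 hours. Critical path: Script lock → Set construction → Pickup shots → Editing.

Variance along critical path = 0.111 + 2.778 + 0.111 + 1.000 = 4.000; σ = 2.000 hours.
D = μ + z·σ = 26 + 0.842·2.000 = 27.7 hours

27.7 hours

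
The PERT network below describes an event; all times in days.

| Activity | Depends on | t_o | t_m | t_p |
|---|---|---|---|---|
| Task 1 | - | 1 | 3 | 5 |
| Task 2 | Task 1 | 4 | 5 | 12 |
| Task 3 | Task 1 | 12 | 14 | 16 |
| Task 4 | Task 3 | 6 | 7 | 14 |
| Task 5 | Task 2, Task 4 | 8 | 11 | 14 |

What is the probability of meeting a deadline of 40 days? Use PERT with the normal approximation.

0.982

te_Task 1 = (1 + 4·3 + 5)/6 = 18/6 = 3; σ²_Task 1 = ((5−1)/6)² = 0.444
te_Task 2 = (4 + 4·5 + 12)/6 = 36/6 = 6; σ²_Task 2 = ((12−4)/6)² = 1.778
te_Task 3 = (12 + 4·14 + 16)/6 = 84/6 = 14; σ²_Task 3 = ((16−12)/6)² = 0.444
te_Task 4 = (6 + 4·7 + 14)/6 = 48/6 = 8; σ²_Task 4 = ((14−6)/6)² = 1.778
te_Task 5 = (8 + 4·11 + 14)/6 = 66/6 = 11; σ²_Task 5 = ((14−8)/6)² = 1.000

Forward pass:
ES_Task 1 = 0; EF_Task 1 = 3
ES_Task 2 = 3; EF_Task 2 = 3+6 = 9
ES_Task 3 = 3; EF_Task 3 = 3+14 = 17
ES_Task 4 = 17; EF_Task 4 = 17+8 = 25
ES_Task 5 = max(EF_Task 2=9, EF_Task 4=25) = 25; EF_Task 5 = 25+11 = 36
Expected project duration μ = 36 days. Critical path: Task 1 → Task 3 → Task 4 → Task 5.

Variance along critical path = 0.444 + 0.444 + 1.778 + 1.000 = 3.667; σ = √3.667 = 1.915 days.
Z = (40 − 36) / 1.915 = 2.089
P(T ≤ 40) = Φ(2.089) ≈ 0.982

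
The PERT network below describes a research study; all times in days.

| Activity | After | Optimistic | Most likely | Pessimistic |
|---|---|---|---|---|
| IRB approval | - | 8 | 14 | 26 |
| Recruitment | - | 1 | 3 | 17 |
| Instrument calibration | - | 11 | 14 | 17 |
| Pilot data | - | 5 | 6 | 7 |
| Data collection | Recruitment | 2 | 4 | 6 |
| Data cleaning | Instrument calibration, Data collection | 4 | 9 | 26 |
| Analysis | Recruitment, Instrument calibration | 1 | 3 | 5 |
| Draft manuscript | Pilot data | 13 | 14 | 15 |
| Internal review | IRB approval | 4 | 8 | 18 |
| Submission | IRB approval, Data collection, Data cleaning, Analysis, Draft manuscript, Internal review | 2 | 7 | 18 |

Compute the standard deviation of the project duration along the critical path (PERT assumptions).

4.64 days

te_IRB approval = (8 + 4·14 + 26)/6 = 90/6 = 15; σ²_IRB approval = ((26−8)/6)² = 9.000
te_Recruitment = (1 + 4·3 + 17)/6 = 30/6 = 5; σ²_Recruitment = ((17−1)/6)² = 7.111
te_Instrument calibration = (11 + 4·14 + 17)/6 = 84/6 = 14; σ²_Instrument calibration = ((17−11)/6)² = 1.000
te_Pilot data = (5 + 4·6 + 7)/6 = 36/6 = 6; σ²_Pilot data = ((7−5)/6)² = 0.111
te_Data collection = (2 + 4·4 + 6)/6 = 24/6 = 4; σ²_Data collection = ((6−2)/6)² = 0.444
te_Data cleaning = (4 + 4·9 + 26)/6 = 66/6 = 11; σ²_Data cleaning = ((26−4)/6)² = 13.444
te_Analysis = (1 + 4·3 + 5)/6 = 18/6 = 3; σ²_Analysis = ((5−1)/6)² = 0.444
te_Draft manuscript = (13 + 4·14 + 15)/6 = 84/6 = 14; σ²_Draft manuscript = ((15−13)/6)² = 0.111
te_Internal review = (4 + 4·8 + 18)/6 = 54/6 = 9; σ²_Internal review = ((18−4)/6)² = 5.444
te_Submission = (2 + 4·7 + 18)/6 = 48/6 = 8; σ²_Submission = ((18−2)/6)² = 7.111

Forward pass:
ES_IRB approval = 0; EF_IRB approval = 15
ES_Recruitment = 0; EF_Recruitment = 5
ES_Instrument calibration = 0; EF_Instrument calibration = 14
ES_Pilot data = 0; EF_Pilot data = 6
ES_Data collection = 5; EF_Data collection = 5+4 = 9
ES_Data cleaning = max(EF_Instrument calibration=14, EF_Data collection=9) = 14; EF_Data cleaning = 14+11 = 25
ES_Analysis = max(EF_Recruitment=5, EF_Instrument calibration=14) = 14; EF_Analysis = 14+3 = 17
ES_Draft manuscript = 6; EF_Draft manuscript = 6+14 = 20
ES_Internal review = 15; EF_Internal review = 15+9 = 24
ES_Submission = max(EF_IRB approval=15, EF_Data collection=9, EF_Data cleaning=25, EF_Analysis=17, EF_Draft manuscript=20, EF_Internal review=24) = 25; EF_Submission = 25+8 = 33
Expected project duration μ = 33 days. Critical path: Instrument calibration → Data cleaning → Submission.

Variance along critical path = 1.000 + 13.444 + 7.111 = 21.556
σ = √21.556 = 4.643 days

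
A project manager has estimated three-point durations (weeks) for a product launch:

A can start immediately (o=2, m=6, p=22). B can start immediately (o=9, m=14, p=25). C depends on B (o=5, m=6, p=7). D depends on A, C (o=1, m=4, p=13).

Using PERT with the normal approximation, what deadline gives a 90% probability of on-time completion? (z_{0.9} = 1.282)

te_A = (2 + 4·6 + 22)/6 = 48/6 = 8; σ²_A = ((22−2)/6)² = 11.111
te_B = (9 + 4·14 + 25)/6 = 90/6 = 15; σ²_B = ((25−9)/6)² = 7.111
te_C = (5 + 4·6 + 7)/6 = 36/6 = 6; σ²_C = ((7−5)/6)² = 0.111
te_D = (1 + 4·4 + 13)/6 = 30/6 = 5; σ²_D = ((13−1)/6)² = 4.000

Forward pass:
ES_A = 0; EF_A = 8
ES_B = 0; EF_B = 15
ES_C = 15; EF_C = 15+6 = 21
ES_D = max(EF_A=8, EF_C=21) = 21; EF_D = 21+5 = 26
Expected project duration μ = 26 weeks. Critical path: B → C → D.

Variance along critical path = 7.111 + 0.111 + 4.000 = 11.222; σ = 3.350 weeks.
D = μ + z·σ = 26 + 1.282·3.350 = 30.3 weeks

30.3 weeks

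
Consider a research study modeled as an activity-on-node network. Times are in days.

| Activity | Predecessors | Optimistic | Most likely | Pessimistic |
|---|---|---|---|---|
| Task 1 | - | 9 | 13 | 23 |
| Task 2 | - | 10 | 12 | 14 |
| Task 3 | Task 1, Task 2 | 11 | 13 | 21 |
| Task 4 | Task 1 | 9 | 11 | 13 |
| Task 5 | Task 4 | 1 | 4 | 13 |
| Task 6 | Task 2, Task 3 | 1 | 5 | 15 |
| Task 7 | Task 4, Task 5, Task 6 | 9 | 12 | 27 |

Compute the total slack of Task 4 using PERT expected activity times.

4 days

te_Task 1 = (9 + 4·13 + 23)/6 = 84/6 = 14
te_Task 2 = (10 + 4·12 + 14)/6 = 72/6 = 12
te_Task 3 = (11 + 4·13 + 21)/6 = 84/6 = 14
te_Task 4 = (9 + 4·11 + 13)/6 = 66/6 = 11
te_Task 5 = (1 + 4·4 + 13)/6 = 30/6 = 5
te_Task 6 = (1 + 4·5 + 15)/6 = 36/6 = 6
te_Task 7 = (9 + 4·12 + 27)/6 = 84/6 = 14

Forward pass:
ES_Task 1 = 0; EF_Task 1 = 14
ES_Task 2 = 0; EF_Task 2 = 12
ES_Task 3 = max(EF_Task 1=14, EF_Task 2=12) = 14; EF_Task 3 = 14+14 = 28
ES_Task 4 = 14; EF_Task 4 = 14+11 = 25
ES_Task 5 = 25; EF_Task 5 = 25+5 = 30
ES_Task 6 = max(EF_Task 2=12, EF_Task 3=28) = 28; EF_Task 6 = 28+6 = 34
ES_Task 7 = max(EF_Task 4=25, EF_Task 5=30, EF_Task 6=34) = 34; EF_Task 7 = 34+14 = 48
Expected project duration μ = 48 days. Critical path: Task 1 → Task 3 → Task 6 → Task 7.

Backward pass:
LF_Task 7 = 48; LS_Task 7 = 48−14 = 34
LF_Task 6 = LS_Task 7 = 34; LS_Task 6 = 34−6 = 28
LF_Task 5 = LS_Task 7 = 34; LS_Task 5 = 34−5 = 29
LF_Task 4 = min(LS_Task 5=29, LS_Task 7=34) = 29; LS_Task 4 = 29−11 = 18
LF_Task 3 = LS_Task 6 = 28; LS_Task 3 = 28−14 = 14
LF_Task 2 = min(LS_Task 3=14, LS_Task 6=28) = 14; LS_Task 2 = 14−12 = 2
LF_Task 1 = min(LS_Task 3=14, LS_Task 4=18) = 14; LS_Task 1 = 14−14 = 0
Slack_Task 4 = LS_Task 4 − ES_Task 4 = 18 − 14 = 4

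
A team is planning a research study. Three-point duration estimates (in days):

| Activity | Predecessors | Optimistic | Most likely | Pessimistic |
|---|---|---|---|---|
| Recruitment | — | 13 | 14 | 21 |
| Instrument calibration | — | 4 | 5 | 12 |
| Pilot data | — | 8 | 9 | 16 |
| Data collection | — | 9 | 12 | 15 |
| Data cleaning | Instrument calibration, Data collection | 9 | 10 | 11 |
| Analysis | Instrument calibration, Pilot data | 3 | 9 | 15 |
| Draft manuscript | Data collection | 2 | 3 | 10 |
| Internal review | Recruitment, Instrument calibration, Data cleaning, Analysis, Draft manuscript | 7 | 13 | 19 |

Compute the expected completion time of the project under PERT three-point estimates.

35 days

te_Recruitment = (13 + 4·14 + 21)/6 = 90/6 = 15
te_Instrument calibration = (4 + 4·5 + 12)/6 = 36/6 = 6
te_Pilot data = (8 + 4·9 + 16)/6 = 60/6 = 10
te_Data collection = (9 + 4·12 + 15)/6 = 72/6 = 12
te_Data cleaning = (9 + 4·10 + 11)/6 = 60/6 = 10
te_Analysis = (3 + 4·9 + 15)/6 = 54/6 = 9
te_Draft manuscript = (2 + 4·3 + 10)/6 = 24/6 = 4
te_Internal review = (7 + 4·13 + 19)/6 = 78/6 = 13

Forward pass:
ES_Recruitment = 0; EF_Recruitment = 15
ES_Instrument calibration = 0; EF_Instrument calibration = 6
ES_Pilot data = 0; EF_Pilot data = 10
ES_Data collection = 0; EF_Data collection = 12
ES_Data cleaning = max(EF_Instrument calibration=6, EF_Data collection=12) = 12; EF_Data cleaning = 12+10 = 22
ES_Analysis = max(EF_Instrument calibration=6, EF_Pilot data=10) = 10; EF_Analysis = 10+9 = 19
ES_Draft manuscript = 12; EF_Draft manuscript = 12+4 = 16
ES_Internal review = max(EF_Recruitment=15, EF_Instrument calibration=6, EF_Data cleaning=22, EF_Analysis=19, EF_Draft manuscript=16) = 22; EF_Internal review = 22+13 = 35
Expected project duration μ = 35 days. Critical path: Data collection → Data cleaning → Internal review.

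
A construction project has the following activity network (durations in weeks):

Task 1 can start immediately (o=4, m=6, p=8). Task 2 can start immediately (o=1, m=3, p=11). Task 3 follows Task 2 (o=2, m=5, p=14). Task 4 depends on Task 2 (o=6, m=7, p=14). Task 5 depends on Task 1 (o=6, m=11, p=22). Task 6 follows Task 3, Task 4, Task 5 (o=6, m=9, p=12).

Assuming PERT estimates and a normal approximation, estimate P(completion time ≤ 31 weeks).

0.914

te_Task 1 = (4 + 4·6 + 8)/6 = 36/6 = 6; σ²_Task 1 = ((8−4)/6)² = 0.444
te_Task 2 = (1 + 4·3 + 11)/6 = 24/6 = 4; σ²_Task 2 = ((11−1)/6)² = 2.778
te_Task 3 = (2 + 4·5 + 14)/6 = 36/6 = 6; σ²_Task 3 = ((14−2)/6)² = 4.000
te_Task 4 = (6 + 4·7 + 14)/6 = 48/6 = 8; σ²_Task 4 = ((14−6)/6)² = 1.778
te_Task 5 = (6 + 4·11 + 22)/6 = 72/6 = 12; σ²_Task 5 = ((22−6)/6)² = 7.111
te_Task 6 = (6 + 4·9 + 12)/6 = 54/6 = 9; σ²_Task 6 = ((12−6)/6)² = 1.000

Forward pass:
ES_Task 1 = 0; EF_Task 1 = 6
ES_Task 2 = 0; EF_Task 2 = 4
ES_Task 3 = 4; EF_Task 3 = 4+6 = 10
ES_Task 4 = 4; EF_Task 4 = 4+8 = 12
ES_Task 5 = 6; EF_Task 5 = 6+12 = 18
ES_Task 6 = max(EF_Task 3=10, EF_Task 4=12, EF_Task 5=18) = 18; EF_Task 6 = 18+9 = 27
Expected project duration μ = 27 weeks. Critical path: Task 1 → Task 5 → Task 6.

Variance along critical path = 0.444 + 7.111 + 1.000 = 8.556; σ = √8.556 = 2.925 weeks.
Z = (31 − 27) / 2.925 = 1.368
P(T ≤ 31) = Φ(1.368) ≈ 0.914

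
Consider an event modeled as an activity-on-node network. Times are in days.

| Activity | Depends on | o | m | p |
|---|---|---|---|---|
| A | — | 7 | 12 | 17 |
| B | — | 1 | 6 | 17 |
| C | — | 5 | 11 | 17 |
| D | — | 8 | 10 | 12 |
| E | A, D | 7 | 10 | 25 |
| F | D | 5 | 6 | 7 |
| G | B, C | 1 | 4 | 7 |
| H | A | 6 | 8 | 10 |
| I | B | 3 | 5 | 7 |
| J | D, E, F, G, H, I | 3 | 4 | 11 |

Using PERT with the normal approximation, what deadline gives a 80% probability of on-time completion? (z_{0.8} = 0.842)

te_A = (7 + 4·12 + 17)/6 = 72/6 = 12; σ²_A = ((17−7)/6)² = 2.778
te_B = (1 + 4·6 + 17)/6 = 42/6 = 7; σ²_B = ((17−1)/6)² = 7.111
te_C = (5 + 4·11 + 17)/6 = 66/6 = 11; σ²_C = ((17−5)/6)² = 4.000
te_D = (8 + 4·10 + 12)/6 = 60/6 = 10; σ²_D = ((12−8)/6)² = 0.444
te_E = (7 + 4·10 + 25)/6 = 72/6 = 12; σ²_E = ((25−7)/6)² = 9.000
te_F = (5 + 4·6 + 7)/6 = 36/6 = 6; σ²_F = ((7−5)/6)² = 0.111
te_G = (1 + 4·4 + 7)/6 = 24/6 = 4; σ²_G = ((7−1)/6)² = 1.000
te_H = (6 + 4·8 + 10)/6 = 48/6 = 8; σ²_H = ((10−6)/6)² = 0.444
te_I = (3 + 4·5 + 7)/6 = 30/6 = 5; σ²_I = ((7−3)/6)² = 0.444
te_J = (3 + 4·4 + 11)/6 = 30/6 = 5; σ²_J = ((11−3)/6)² = 1.778

Forward pass:
ES_A = 0; EF_A = 12
ES_B = 0; EF_B = 7
ES_C = 0; EF_C = 11
ES_D = 0; EF_D = 10
ES_E = max(EF_A=12, EF_D=10) = 12; EF_E = 12+12 = 24
ES_F = 10; EF_F = 10+6 = 16
ES_G = max(EF_B=7, EF_C=11) = 11; EF_G = 11+4 = 15
ES_H = 12; EF_H = 12+8 = 20
ES_I = 7; EF_I = 7+5 = 12
ES_J = max(EF_D=10, EF_E=24, EF_F=16, EF_G=15, EF_H=20, EF_I=12) = 24; EF_J = 24+5 = 29
Expected project duration μ = 29 days. Critical path: A → E → J.

Variance along critical path = 2.778 + 9.000 + 1.778 = 13.556; σ = 3.682 days.
D = μ + z·σ = 29 + 0.842·3.682 = 32.1 days

32.1 days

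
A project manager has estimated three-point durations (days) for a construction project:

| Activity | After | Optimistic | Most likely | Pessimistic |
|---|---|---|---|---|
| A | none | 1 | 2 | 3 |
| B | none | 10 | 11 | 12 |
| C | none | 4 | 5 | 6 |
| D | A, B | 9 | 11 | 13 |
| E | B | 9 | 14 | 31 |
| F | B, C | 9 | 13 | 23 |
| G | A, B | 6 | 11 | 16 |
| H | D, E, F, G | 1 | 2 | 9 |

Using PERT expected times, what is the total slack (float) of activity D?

te_A = (1 + 4·2 + 3)/6 = 12/6 = 2
te_B = (10 + 4·11 + 12)/6 = 66/6 = 11
te_C = (4 + 4·5 + 6)/6 = 30/6 = 5
te_D = (9 + 4·11 + 13)/6 = 66/6 = 11
te_E = (9 + 4·14 + 31)/6 = 96/6 = 16
te_F = (9 + 4·13 + 23)/6 = 84/6 = 14
te_G = (6 + 4·11 + 16)/6 = 66/6 = 11
te_H = (1 + 4·2 + 9)/6 = 18/6 = 3

Forward pass:
ES_A = 0; EF_A = 2
ES_B = 0; EF_B = 11
ES_C = 0; EF_C = 5
ES_D = max(EF_A=2, EF_B=11) = 11; EF_D = 11+11 = 22
ES_E = 11; EF_E = 11+16 = 27
ES_F = max(EF_B=11, EF_C=5) = 11; EF_F = 11+14 = 25
ES_G = max(EF_A=2, EF_B=11) = 11; EF_G = 11+11 = 22
ES_H = max(EF_D=22, EF_E=27, EF_F=25, EF_G=22) = 27; EF_H = 27+3 = 30
Expected project duration μ = 30 days. Critical path: B → E → H.

Backward pass:
LF_H = 30; LS_H = 30−3 = 27
LF_G = LS_H = 27; LS_G = 27−11 = 16
LF_F = LS_H = 27; LS_F = 27−14 = 13
LF_E = LS_H = 27; LS_E = 27−16 = 11
LF_D = LS_H = 27; LS_D = 27−11 = 16
LF_C = LS_F = 13; LS_C = 13−5 = 8
LF_B = min(LS_D=16, LS_E=11, LS_F=13, LS_G=16) = 11; LS_B = 11−11 = 0
LF_A = min(LS_D=16, LS_G=16) = 16; LS_A = 16−2 = 14
Slack_D = LS_D − ES_D = 16 − 11 = 5

5 days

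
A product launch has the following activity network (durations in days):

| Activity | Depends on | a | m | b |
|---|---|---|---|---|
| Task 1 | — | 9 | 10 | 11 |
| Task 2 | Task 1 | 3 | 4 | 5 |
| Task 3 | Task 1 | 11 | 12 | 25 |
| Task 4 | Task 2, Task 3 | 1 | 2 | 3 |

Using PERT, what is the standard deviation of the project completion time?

te_Task 1 = (9 + 4·10 + 11)/6 = 60/6 = 10; σ²_Task 1 = ((11−9)/6)² = 0.111
te_Task 2 = (3 + 4·4 + 5)/6 = 24/6 = 4; σ²_Task 2 = ((5−3)/6)² = 0.111
te_Task 3 = (11 + 4·12 + 25)/6 = 84/6 = 14; σ²_Task 3 = ((25−11)/6)² = 5.444
te_Task 4 = (1 + 4·2 + 3)/6 = 12/6 = 2; σ²_Task 4 = ((3−1)/6)² = 0.111

Forward pass:
ES_Task 1 = 0; EF_Task 1 = 10
ES_Task 2 = 10; EF_Task 2 = 10+4 = 14
ES_Task 3 = 10; EF_Task 3 = 10+14 = 24
ES_Task 4 = max(EF_Task 2=14, EF_Task 3=24) = 24; EF_Task 4 = 24+2 = 26
Expected project duration μ = 26 days. Critical path: Task 1 → Task 3 → Task 4.

Variance along critical path = 0.111 + 5.444 + 0.111 = 5.667
σ = √5.667 = 2.380 days

2.38 days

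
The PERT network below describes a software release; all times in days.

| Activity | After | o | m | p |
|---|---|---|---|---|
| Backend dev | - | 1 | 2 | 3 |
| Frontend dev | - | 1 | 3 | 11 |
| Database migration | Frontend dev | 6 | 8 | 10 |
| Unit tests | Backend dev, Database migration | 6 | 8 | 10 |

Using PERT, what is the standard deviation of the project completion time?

te_Backend dev = (1 + 4·2 + 3)/6 = 12/6 = 2; σ²_Backend dev = ((3−1)/6)² = 0.111
te_Frontend dev = (1 + 4·3 + 11)/6 = 24/6 = 4; σ²_Frontend dev = ((11−1)/6)² = 2.778
te_Database migration = (6 + 4·8 + 10)/6 = 48/6 = 8; σ²_Database migration = ((10−6)/6)² = 0.444
te_Unit tests = (6 + 4·8 + 10)/6 = 48/6 = 8; σ²_Unit tests = ((10−6)/6)² = 0.444

Forward pass:
ES_Backend dev = 0; EF_Backend dev = 2
ES_Frontend dev = 0; EF_Frontend dev = 4
ES_Database migration = 4; EF_Database migration = 4+8 = 12
ES_Unit tests = max(EF_Backend dev=2, EF_Database migration=12) = 12; EF_Unit tests = 12+8 = 20
Expected project duration μ = 20 days. Critical path: Frontend dev → Database migration → Unit tests.

Variance along critical path = 2.778 + 0.444 + 0.444 = 3.667
σ = √3.667 = 1.915 days

1.91 days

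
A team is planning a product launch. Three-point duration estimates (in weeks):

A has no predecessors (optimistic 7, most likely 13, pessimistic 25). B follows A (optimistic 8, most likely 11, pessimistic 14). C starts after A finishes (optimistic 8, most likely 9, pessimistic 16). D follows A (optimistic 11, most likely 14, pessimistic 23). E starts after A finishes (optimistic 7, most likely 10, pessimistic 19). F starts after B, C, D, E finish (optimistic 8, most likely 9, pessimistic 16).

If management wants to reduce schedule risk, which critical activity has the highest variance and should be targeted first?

A

te_A = (7 + 4·13 + 25)/6 = 84/6 = 14; σ²_A = ((25−7)/6)² = 9.000
te_B = (8 + 4·11 + 14)/6 = 66/6 = 11; σ²_B = ((14−8)/6)² = 1.000
te_C = (8 + 4·9 + 16)/6 = 60/6 = 10; σ²_C = ((16−8)/6)² = 1.778
te_D = (11 + 4·14 + 23)/6 = 90/6 = 15; σ²_D = ((23−11)/6)² = 4.000
te_E = (7 + 4·10 + 19)/6 = 66/6 = 11; σ²_E = ((19−7)/6)² = 4.000
te_F = (8 + 4·9 + 16)/6 = 60/6 = 10; σ²_F = ((16−8)/6)² = 1.778

Forward pass:
ES_A = 0; EF_A = 14
ES_B = 14; EF_B = 14+11 = 25
ES_C = 14; EF_C = 14+10 = 24
ES_D = 14; EF_D = 14+15 = 29
ES_E = 14; EF_E = 14+11 = 25
ES_F = max(EF_B=25, EF_C=24, EF_D=29, EF_E=25) = 29; EF_F = 29+10 = 39
Expected project duration μ = 39 weeks. Critical path: A → D → F.

Variances on critical path: σ²_A=9.000, σ²_D=4.000, σ²_F=1.778.
Largest is σ²_A = 9.000.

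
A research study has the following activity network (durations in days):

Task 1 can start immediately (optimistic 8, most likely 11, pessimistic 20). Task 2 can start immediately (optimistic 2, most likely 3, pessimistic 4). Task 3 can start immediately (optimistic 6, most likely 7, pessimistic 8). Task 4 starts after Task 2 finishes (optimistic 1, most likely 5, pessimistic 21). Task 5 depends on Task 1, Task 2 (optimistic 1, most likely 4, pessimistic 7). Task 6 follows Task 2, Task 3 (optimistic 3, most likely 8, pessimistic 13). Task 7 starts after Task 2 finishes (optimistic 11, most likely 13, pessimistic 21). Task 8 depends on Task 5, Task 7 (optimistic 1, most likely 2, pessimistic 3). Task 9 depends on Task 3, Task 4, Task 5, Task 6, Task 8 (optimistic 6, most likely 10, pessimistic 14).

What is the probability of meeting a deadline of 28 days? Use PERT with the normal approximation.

te_Task 1 = (8 + 4·11 + 20)/6 = 72/6 = 12; σ²_Task 1 = ((20−8)/6)² = 4.000
te_Task 2 = (2 + 4·3 + 4)/6 = 18/6 = 3; σ²_Task 2 = ((4−2)/6)² = 0.111
te_Task 3 = (6 + 4·7 + 8)/6 = 42/6 = 7; σ²_Task 3 = ((8−6)/6)² = 0.111
te_Task 4 = (1 + 4·5 + 21)/6 = 42/6 = 7; σ²_Task 4 = ((21−1)/6)² = 11.111
te_Task 5 = (1 + 4·4 + 7)/6 = 24/6 = 4; σ²_Task 5 = ((7−1)/6)² = 1.000
te_Task 6 = (3 + 4·8 + 13)/6 = 48/6 = 8; σ²_Task 6 = ((13−3)/6)² = 2.778
te_Task 7 = (11 + 4·13 + 21)/6 = 84/6 = 14; σ²_Task 7 = ((21−11)/6)² = 2.778
te_Task 8 = (1 + 4·2 + 3)/6 = 12/6 = 2; σ²_Task 8 = ((3−1)/6)² = 0.111
te_Task 9 = (6 + 4·10 + 14)/6 = 60/6 = 10; σ²_Task 9 = ((14−6)/6)² = 1.778

Forward pass:
ES_Task 1 = 0; EF_Task 1 = 12
ES_Task 2 = 0; EF_Task 2 = 3
ES_Task 3 = 0; EF_Task 3 = 7
ES_Task 4 = 3; EF_Task 4 = 3+7 = 10
ES_Task 5 = max(EF_Task 1=12, EF_Task 2=3) = 12; EF_Task 5 = 12+4 = 16
ES_Task 6 = max(EF_Task 2=3, EF_Task 3=7) = 7; EF_Task 6 = 7+8 = 15
ES_Task 7 = 3; EF_Task 7 = 3+14 = 17
ES_Task 8 = max(EF_Task 5=16, EF_Task 7=17) = 17; EF_Task 8 = 17+2 = 19
ES_Task 9 = max(EF_Task 3=7, EF_Task 4=10, EF_Task 5=16, EF_Task 6=15, EF_Task 8=19) = 19; EF_Task 9 = 19+10 = 29
Expected project duration μ = 29 days. Critical path: Task 2 → Task 7 → Task 8 → Task 9.

Variance along critical path = 0.111 + 2.778 + 0.111 + 1.778 = 4.778; σ = √4.778 = 2.186 days.
Z = (28 − 29) / 2.186 = -0.457
P(T ≤ 28) = Φ(-0.457) ≈ 0.324

0.324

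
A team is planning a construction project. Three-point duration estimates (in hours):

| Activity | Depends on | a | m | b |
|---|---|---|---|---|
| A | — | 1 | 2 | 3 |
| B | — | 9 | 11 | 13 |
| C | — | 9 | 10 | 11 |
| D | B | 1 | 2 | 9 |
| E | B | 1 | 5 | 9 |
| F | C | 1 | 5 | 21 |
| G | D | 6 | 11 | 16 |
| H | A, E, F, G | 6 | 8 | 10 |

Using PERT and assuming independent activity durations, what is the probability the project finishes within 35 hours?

te_A = (1 + 4·2 + 3)/6 = 12/6 = 2; σ²_A = ((3−1)/6)² = 0.111
te_B = (9 + 4·11 + 13)/6 = 66/6 = 11; σ²_B = ((13−9)/6)² = 0.444
te_C = (9 + 4·10 + 11)/6 = 60/6 = 10; σ²_C = ((11−9)/6)² = 0.111
te_D = (1 + 4·2 + 9)/6 = 18/6 = 3; σ²_D = ((9−1)/6)² = 1.778
te_E = (1 + 4·5 + 9)/6 = 30/6 = 5; σ²_E = ((9−1)/6)² = 1.778
te_F = (1 + 4·5 + 21)/6 = 42/6 = 7; σ²_F = ((21−1)/6)² = 11.111
te_G = (6 + 4·11 + 16)/6 = 66/6 = 11; σ²_G = ((16−6)/6)² = 2.778
te_H = (6 + 4·8 + 10)/6 = 48/6 = 8; σ²_H = ((10−6)/6)² = 0.444

Forward pass:
ES_A = 0; EF_A = 2
ES_B = 0; EF_B = 11
ES_C = 0; EF_C = 10
ES_D = 11; EF_D = 11+3 = 14
ES_E = 11; EF_E = 11+5 = 16
ES_F = 10; EF_F = 10+7 = 17
ES_G = 14; EF_G = 14+11 = 25
ES_H = max(EF_A=2, EF_E=16, EF_F=17, EF_G=25) = 25; EF_H = 25+8 = 33
Expected project duration μ = 33 hours. Critical path: B → D → G → H.

Variance along critical path = 0.444 + 1.778 + 2.778 + 0.444 = 5.444; σ = √5.444 = 2.333 hours.
Z = (35 − 33) / 2.333 = 0.857
P(T ≤ 35) = Φ(0.857) ≈ 0.804

0.804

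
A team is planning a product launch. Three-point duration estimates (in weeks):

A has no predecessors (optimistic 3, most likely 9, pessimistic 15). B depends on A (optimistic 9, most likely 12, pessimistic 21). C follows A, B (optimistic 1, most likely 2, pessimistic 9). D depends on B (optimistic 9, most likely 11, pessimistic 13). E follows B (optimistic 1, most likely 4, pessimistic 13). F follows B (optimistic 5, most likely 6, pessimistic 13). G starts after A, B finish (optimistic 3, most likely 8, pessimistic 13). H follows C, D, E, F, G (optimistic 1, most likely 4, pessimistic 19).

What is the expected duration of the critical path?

39 weeks

te_A = (3 + 4·9 + 15)/6 = 54/6 = 9
te_B = (9 + 4·12 + 21)/6 = 78/6 = 13
te_C = (1 + 4·2 + 9)/6 = 18/6 = 3
te_D = (9 + 4·11 + 13)/6 = 66/6 = 11
te_E = (1 + 4·4 + 13)/6 = 30/6 = 5
te_F = (5 + 4·6 + 13)/6 = 42/6 = 7
te_G = (3 + 4·8 + 13)/6 = 48/6 = 8
te_H = (1 + 4·4 + 19)/6 = 36/6 = 6

Forward pass:
ES_A = 0; EF_A = 9
ES_B = 9; EF_B = 9+13 = 22
ES_C = max(EF_A=9, EF_B=22) = 22; EF_C = 22+3 = 25
ES_D = 22; EF_D = 22+11 = 33
ES_E = 22; EF_E = 22+5 = 27
ES_F = 22; EF_F = 22+7 = 29
ES_G = max(EF_A=9, EF_B=22) = 22; EF_G = 22+8 = 30
ES_H = max(EF_C=25, EF_D=33, EF_E=27, EF_F=29, EF_G=30) = 33; EF_H = 33+6 = 39
Expected project duration μ = 39 weeks. Critical path: A → B → D → H.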